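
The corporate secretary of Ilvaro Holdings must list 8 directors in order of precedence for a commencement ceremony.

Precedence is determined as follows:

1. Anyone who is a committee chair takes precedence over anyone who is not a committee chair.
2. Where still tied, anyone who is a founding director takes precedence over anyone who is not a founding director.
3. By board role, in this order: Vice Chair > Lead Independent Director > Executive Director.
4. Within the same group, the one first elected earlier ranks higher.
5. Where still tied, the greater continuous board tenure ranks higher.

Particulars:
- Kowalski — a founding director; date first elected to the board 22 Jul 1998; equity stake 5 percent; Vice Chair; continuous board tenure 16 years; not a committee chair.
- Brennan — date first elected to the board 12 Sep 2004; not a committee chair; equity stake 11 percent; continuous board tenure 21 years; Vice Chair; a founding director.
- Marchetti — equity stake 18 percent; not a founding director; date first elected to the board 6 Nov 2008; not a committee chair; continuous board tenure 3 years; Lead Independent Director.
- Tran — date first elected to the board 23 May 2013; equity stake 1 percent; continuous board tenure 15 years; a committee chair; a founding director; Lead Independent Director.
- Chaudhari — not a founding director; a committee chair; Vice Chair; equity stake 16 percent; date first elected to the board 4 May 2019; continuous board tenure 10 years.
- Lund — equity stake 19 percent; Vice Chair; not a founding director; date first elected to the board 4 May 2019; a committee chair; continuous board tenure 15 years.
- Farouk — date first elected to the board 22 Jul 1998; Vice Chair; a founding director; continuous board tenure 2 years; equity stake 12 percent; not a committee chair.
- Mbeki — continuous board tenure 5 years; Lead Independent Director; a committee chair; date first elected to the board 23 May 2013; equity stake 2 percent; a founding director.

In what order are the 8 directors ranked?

Tran, Mbeki, Lund, Chaudhari, Kowalski, Farouk, Brennan, Marchetti

By the first rule: Tran, Mbeki, Lund and Chaudhari (each a committee chair); then Kowalski, Farouk, Brennan and Marchetti (each not a committee chair).
Among Tran, Mbeki, Lund and Chaudhari, a founding director before not a founding director: Tran and Mbeki (a founding director) before Lund and Chaudhari (not a founding director).
Tran and Mbeki are each Lead Independent Director, so the next rule applies.
Tran and Mbeki both have date first elected to the board 23 May 2013, so the next rule applies.
Among Tran and Mbeki, by continuous board tenure (higher first): Tran (15 years) before Mbeki (5 years).
Lund and Chaudhari are each Vice Chair, so the next rule applies.
Lund and Chaudhari both have date first elected to the board 4 May 2019, so the next rule applies.
Among Lund and Chaudhari, by continuous board tenure (higher first): Lund (15 years) before Chaudhari (10 years).
Among Kowalski, Farouk, Brennan and Marchetti, a founding director before not a founding director: Kowalski, Farouk and Brennan (a founding director) before Marchetti (not a founding director).
Kowalski, Farouk and Brennan are each Vice Chair, so the next rule applies.
Among Kowalski, Farouk and Brennan, by date first elected to the board (earlier first): Kowalski and Farouk (22 Jul 1998) before Brennan (12 Sep 2004).
Among Kowalski and Farouk, by continuous board tenure (higher first): Kowalski (16 years) before Farouk (2 years).
Full order: Tran, Mbeki, Lund, Chaudhari, Kowalski, Farouk, Brennan, Marchetti.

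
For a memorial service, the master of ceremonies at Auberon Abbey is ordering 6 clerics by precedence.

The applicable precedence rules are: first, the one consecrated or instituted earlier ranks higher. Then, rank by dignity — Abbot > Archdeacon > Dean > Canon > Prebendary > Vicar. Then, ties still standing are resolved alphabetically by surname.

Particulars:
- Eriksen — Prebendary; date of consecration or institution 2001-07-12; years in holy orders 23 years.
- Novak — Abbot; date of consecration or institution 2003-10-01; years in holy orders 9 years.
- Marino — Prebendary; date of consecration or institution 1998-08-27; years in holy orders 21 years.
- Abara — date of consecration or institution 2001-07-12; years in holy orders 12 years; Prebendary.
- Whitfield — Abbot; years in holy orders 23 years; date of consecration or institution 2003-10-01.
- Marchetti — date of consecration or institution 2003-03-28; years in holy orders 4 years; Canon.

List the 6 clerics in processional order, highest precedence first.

Marino, Abara, Eriksen, Marchetti, Novak, Whitfield

By date of consecration or institution (earlier first): Marino (1998-08-27); then Abara and Eriksen (both 2001-07-12); then Marchetti (2003-03-28); then Novak and Whitfield (both 2003-10-01).
Abara and Eriksen are each Prebendary, so the next rule applies.
Among Abara and Eriksen, alphabetically by surname: Abara before Eriksen.
Novak and Whitfield are each Abbot, so the next rule applies.
Among Novak and Whitfield, alphabetically by surname: Novak before Whitfield.
Full order: Marino, Abara, Eriksen, Marchetti, Novak, Whitfield.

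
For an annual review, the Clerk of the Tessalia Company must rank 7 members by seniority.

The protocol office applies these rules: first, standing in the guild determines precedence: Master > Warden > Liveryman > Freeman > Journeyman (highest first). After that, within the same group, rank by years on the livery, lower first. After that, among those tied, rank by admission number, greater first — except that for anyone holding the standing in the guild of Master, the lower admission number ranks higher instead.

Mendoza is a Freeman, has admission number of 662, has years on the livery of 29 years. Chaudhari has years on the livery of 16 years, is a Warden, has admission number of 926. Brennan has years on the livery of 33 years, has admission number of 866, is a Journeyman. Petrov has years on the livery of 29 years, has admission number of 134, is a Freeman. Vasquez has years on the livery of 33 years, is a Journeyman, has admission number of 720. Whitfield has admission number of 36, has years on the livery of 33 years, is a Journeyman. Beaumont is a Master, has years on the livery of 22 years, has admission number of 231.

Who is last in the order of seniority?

By standing in the guild: Beaumont (Master); then Chaudhari (Warden); then Mendoza and Petrov (Freeman); then Brennan, Vasquez and Whitfield (Journeyman).
Mendoza and Petrov both have years on the livery 29 years, so the next rule applies.
Among Mendoza and Petrov, by admission number (higher first): Mendoza (662) before Petrov (134).
Brennan, Vasquez and Whitfield all have years on the livery 33 years, so the next rule applies.
Among Brennan, Vasquez and Whitfield, by admission number (higher first): Brennan (866) before Vasquez (720) before Whitfield (36).
Order: Beaumont, Chaudhari, Mendoza, Petrov, Brennan, Vasquez, Whitfield.

Whitfield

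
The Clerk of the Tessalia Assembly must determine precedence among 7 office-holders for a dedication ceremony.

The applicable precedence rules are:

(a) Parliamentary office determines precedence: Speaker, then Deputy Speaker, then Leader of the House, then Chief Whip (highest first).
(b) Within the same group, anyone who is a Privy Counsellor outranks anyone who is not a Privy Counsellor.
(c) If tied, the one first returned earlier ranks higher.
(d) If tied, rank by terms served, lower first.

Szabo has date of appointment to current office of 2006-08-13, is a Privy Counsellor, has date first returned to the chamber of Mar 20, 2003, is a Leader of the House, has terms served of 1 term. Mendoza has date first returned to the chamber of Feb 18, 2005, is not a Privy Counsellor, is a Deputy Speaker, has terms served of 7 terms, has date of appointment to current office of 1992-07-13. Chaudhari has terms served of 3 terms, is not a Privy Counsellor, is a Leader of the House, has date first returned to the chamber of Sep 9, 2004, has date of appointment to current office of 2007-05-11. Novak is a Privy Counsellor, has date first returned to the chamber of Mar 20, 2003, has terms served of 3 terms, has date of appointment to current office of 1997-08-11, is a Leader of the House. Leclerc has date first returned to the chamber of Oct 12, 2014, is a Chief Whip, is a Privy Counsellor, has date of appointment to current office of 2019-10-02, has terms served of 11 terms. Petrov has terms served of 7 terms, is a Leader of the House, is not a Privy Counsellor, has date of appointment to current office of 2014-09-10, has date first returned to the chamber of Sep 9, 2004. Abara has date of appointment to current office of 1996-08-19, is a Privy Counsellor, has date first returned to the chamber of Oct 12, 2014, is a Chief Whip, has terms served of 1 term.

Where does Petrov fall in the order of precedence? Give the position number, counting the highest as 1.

By parliamentary office: Mendoza (Deputy Speaker); then Szabo, Novak, Chaudhari and Petrov (Leader of the House); then Abara and Leclerc (Chief Whip).
Among Szabo, Novak, Chaudhari and Petrov, a Privy Counsellor before not a Privy Counsellor: Szabo and Novak (a Privy Counsellor) before Chaudhari and Petrov (not a Privy Counsellor).
Szabo and Novak both have date first returned to the chamber Mar 20, 2003, so the next rule applies.
Among Szabo and Novak, by terms served (lower first): Szabo (1 term) before Novak (3 terms).
Chaudhari and Petrov both have date first returned to the chamber Sep 9, 2004, so the next rule applies.
Among Chaudhari and Petrov, by terms served (lower first): Chaudhari (3 terms) before Petrov (7 terms).
Abara and Leclerc are each a Privy Counsellor, so the next rule applies.
Abara and Leclerc both have date first returned to the chamber Oct 12, 2014, so the next rule applies.
Among Abara and Leclerc, by terms served (lower first): Abara (1 term) before Leclerc (11 terms).
Order: Mendoza, Szabo, Novak, Chaudhari, Petrov, Abara, Leclerc. So position 5.

5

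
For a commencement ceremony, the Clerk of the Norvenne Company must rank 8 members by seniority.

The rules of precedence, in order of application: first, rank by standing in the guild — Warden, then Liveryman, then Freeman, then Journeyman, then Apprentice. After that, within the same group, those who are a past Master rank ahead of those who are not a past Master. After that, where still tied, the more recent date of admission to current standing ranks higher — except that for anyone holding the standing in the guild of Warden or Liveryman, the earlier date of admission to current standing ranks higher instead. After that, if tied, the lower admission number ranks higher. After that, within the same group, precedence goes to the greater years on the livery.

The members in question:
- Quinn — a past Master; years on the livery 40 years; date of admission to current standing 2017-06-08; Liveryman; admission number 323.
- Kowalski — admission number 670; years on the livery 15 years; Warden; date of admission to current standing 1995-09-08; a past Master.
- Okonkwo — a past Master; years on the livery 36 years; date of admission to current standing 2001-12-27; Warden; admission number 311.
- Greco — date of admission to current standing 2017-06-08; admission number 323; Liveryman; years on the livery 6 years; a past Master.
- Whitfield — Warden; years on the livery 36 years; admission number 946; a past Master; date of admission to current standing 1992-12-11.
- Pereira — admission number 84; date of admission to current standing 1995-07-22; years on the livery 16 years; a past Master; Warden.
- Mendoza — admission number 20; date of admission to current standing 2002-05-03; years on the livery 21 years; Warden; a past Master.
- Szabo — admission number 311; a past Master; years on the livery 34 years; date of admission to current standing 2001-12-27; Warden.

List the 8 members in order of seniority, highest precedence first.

By standing in the guild: Whitfield, Pereira, Kowalski, Okonkwo, Szabo and Mendoza (Warden); then Quinn and Greco (Liveryman).
Whitfield, Pereira, Kowalski, Okonkwo, Szabo and Mendoza are each a past Master, so the next rule applies.
Among Whitfield, Pereira, Kowalski, Okonkwo, Szabo and Mendoza, by date of admission to current standing (earlier first) (reversed rule for this group): Whitfield (1992-12-11) before Pereira (1995-07-22) before Kowalski (1995-09-08) before Okonkwo and Szabo (2001-12-27) before Mendoza (2002-05-03).
Okonkwo and Szabo both have admission number 311, so the next rule applies.
Among Okonkwo and Szabo, by years on the livery (higher first): Okonkwo (36 years) before Szabo (34 years).
Quinn and Greco are each a past Master, so the next rule applies.
Quinn and Greco both have date of admission to current standing 2017-06-08, so the next rule applies.
Quinn and Greco both have admission number 323, so the next rule applies.
Among Quinn and Greco, by years on the livery (higher first): Quinn (40 years) before Greco (6 years).
Full order: Whitfield, Pereira, Kowalski, Okonkwo, Szabo, Mendoza, Quinn, Greco.

Whitfield, Pereira, Kowalski, Okonkwo, Szabo, Mendoza, Quinn, Greco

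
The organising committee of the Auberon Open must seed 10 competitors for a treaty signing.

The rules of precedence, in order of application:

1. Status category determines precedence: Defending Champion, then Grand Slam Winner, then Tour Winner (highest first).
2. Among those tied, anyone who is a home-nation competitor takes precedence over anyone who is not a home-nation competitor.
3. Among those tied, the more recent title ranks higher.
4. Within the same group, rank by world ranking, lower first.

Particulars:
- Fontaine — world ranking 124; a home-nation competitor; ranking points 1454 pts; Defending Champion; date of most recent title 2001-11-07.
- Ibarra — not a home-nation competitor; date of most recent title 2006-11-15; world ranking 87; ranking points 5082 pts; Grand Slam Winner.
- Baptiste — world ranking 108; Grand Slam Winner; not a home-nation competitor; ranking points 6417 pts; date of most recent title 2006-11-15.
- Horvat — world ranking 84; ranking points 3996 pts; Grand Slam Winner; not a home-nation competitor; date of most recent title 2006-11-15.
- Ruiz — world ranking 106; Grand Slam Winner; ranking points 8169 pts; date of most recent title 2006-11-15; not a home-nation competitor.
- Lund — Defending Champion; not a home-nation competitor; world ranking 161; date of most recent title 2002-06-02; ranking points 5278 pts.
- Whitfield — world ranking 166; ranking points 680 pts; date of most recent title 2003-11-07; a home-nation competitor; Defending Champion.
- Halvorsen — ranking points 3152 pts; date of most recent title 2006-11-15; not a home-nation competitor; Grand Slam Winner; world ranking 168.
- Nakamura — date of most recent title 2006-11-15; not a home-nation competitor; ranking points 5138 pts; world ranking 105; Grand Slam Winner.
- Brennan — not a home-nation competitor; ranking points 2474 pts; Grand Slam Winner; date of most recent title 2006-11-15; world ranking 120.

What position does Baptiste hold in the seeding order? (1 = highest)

By status category: Whitfield, Fontaine and Lund (Defending Champion); then Horvat, Ibarra, Nakamura, Ruiz, Baptiste, Brennan and Halvorsen (Grand Slam Winner).
Among Whitfield, Fontaine and Lund, a home-nation competitor before not a home-nation competitor: Whitfield and Fontaine (a home-nation competitor) before Lund (not a home-nation competitor).
Among Whitfield and Fontaine, by date of most recent title (later first): Whitfield (2003-11-07) before Fontaine (2001-11-07).
Horvat, Ibarra, Nakamura, Ruiz, Baptiste, Brennan and Halvorsen are each not a home-nation competitor, so the next rule applies.
Horvat, Ibarra, Nakamura, Ruiz, Baptiste, Brennan and Halvorsen all have date of most recent title 2006-11-15, so the next rule applies.
Among Horvat, Ibarra, Nakamura, Ruiz, Baptiste, Brennan and Halvorsen, by world ranking (lower first): Horvat (84) before Ibarra (87) before Nakamura (105) before Ruiz (106) before Baptiste (108) before Brennan (120) before Halvorsen (168).
Order: Whitfield, Fontaine, Lund, Horvat, Ibarra, Nakamura, Ruiz, Baptiste, Brennan, Halvorsen. So position 8.

8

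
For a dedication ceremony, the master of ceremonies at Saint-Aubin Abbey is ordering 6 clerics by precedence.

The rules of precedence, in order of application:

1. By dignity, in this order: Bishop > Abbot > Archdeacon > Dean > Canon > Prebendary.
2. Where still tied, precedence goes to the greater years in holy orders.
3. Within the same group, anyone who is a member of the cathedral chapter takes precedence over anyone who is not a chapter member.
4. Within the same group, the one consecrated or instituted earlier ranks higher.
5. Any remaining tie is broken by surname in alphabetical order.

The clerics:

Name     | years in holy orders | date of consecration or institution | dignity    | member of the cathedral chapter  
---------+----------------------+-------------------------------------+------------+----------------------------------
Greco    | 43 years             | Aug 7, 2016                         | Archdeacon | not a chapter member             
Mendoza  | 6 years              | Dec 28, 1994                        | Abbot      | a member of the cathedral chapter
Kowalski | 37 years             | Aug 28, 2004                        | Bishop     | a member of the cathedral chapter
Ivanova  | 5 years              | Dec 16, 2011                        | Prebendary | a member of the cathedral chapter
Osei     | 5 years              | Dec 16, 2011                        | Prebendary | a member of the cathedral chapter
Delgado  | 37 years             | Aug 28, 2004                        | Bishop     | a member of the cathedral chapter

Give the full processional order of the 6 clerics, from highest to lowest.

By dignity: Delgado and Kowalski (Bishop); then Mendoza (Abbot); then Greco (Archdeacon); then Ivanova and Osei (Prebendary).
Delgado and Kowalski both have years in holy orders 37 years, so the next rule applies.
Delgado and Kowalski are each a member of the cathedral chapter, so the next rule applies.
Delgado and Kowalski both have date of consecration or institution Aug 28, 2004, so the next rule applies.
Among Delgado and Kowalski, alphabetically by surname: Delgado before Kowalski.
Ivanova and Osei both have years in holy orders 5 years, so the next rule applies.
Ivanova and Osei are each a member of the cathedral chapter, so the next rule applies.
Ivanova and Osei both have date of consecration or institution Dec 16, 2011, so the next rule applies.
Among Ivanova and Osei, alphabetically by surname: Ivanova before Osei.
Full order: Delgado, Kowalski, Mendoza, Greco, Ivanova, Osei.

Delgado, Kowalski, Mendoza, Greco, Ivanova, Osei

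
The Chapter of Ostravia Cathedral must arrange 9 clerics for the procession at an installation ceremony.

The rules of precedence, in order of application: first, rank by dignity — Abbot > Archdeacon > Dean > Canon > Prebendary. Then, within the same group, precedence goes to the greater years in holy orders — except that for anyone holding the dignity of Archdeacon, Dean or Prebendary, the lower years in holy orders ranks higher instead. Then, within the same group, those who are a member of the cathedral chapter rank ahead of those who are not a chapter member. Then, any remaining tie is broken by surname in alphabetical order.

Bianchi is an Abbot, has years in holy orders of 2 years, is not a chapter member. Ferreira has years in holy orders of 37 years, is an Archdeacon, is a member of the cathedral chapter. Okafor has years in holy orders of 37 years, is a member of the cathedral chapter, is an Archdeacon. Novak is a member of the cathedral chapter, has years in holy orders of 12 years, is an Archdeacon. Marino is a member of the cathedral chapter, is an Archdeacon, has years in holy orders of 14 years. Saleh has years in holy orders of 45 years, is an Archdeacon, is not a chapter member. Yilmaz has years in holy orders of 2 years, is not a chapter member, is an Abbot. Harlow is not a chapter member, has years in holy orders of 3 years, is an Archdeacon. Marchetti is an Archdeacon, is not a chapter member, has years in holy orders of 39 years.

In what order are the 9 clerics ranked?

By dignity: Bianchi and Yilmaz (Abbot); then Harlow, Novak, Marino, Ferreira, Okafor, Marchetti and Saleh (Archdeacon).
Bianchi and Yilmaz both have years in holy orders 2 years, so the next rule applies.
Bianchi and Yilmaz are each not a chapter member, so the next rule applies.
Among Bianchi and Yilmaz, alphabetically by surname: Bianchi before Yilmaz.
Among Harlow, Novak, Marino, Ferreira, Okafor, Marchetti and Saleh, by years in holy orders (lower first) (reversed rule for this group): Harlow (3 years) before Novak (12 years) before Marino (14 years) before Ferreira and Okafor (37 years) before Marchetti (39 years) before Saleh (45 years).
Ferreira and Okafor are each a member of the cathedral chapter, so the next rule applies.
Among Ferreira and Okafor, alphabetically by surname: Ferreira before Okafor.
Full order: Bianchi, Yilmaz, Harlow, Novak, Marino, Ferreira, Okafor, Marchetti, Saleh.

Bianchi, Yilmaz, Harlow, Novak, Marino, Ferreira, Okafor, Marchetti, Saleh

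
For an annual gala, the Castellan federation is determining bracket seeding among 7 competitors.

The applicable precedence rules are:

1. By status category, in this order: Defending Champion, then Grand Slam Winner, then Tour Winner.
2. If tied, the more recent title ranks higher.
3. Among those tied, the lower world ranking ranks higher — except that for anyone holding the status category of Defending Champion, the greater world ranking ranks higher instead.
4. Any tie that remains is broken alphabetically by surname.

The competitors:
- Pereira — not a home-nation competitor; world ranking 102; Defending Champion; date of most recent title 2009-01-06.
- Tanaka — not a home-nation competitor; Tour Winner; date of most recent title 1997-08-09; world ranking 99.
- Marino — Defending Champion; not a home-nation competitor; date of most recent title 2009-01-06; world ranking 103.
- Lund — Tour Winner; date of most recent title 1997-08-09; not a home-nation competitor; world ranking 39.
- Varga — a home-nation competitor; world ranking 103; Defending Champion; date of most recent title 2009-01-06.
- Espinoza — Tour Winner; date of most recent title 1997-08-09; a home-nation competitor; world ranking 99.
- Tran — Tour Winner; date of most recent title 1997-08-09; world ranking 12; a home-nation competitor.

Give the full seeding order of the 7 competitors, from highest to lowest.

By status category: Marino, Varga and Pereira (Defending Champion); then Tran, Lund, Espinoza and Tanaka (Tour Winner).
Marino, Varga and Pereira all have date of most recent title 2009-01-06, so the next rule applies.
Among Marino, Varga and Pereira, by world ranking (higher first) (reversed rule for this group): Marino and Varga (103) before Pereira (102).
Among Marino and Varga, alphabetically by surname: Marino before Varga.
Tran, Lund, Espinoza and Tanaka all have date of most recent title 1997-08-09, so the next rule applies.
Among Tran, Lund, Espinoza and Tanaka, by world ranking (lower first): Tran (12) before Lund (39) before Espinoza and Tanaka (99).
Among Espinoza and Tanaka, alphabetically by surname: Espinoza before Tanaka.
Full order: Marino, Varga, Pereira, Tran, Lund, Espinoza, Tanaka.

Marino, Varga, Pereira, Tran, Lund, Espinoza, Tanaka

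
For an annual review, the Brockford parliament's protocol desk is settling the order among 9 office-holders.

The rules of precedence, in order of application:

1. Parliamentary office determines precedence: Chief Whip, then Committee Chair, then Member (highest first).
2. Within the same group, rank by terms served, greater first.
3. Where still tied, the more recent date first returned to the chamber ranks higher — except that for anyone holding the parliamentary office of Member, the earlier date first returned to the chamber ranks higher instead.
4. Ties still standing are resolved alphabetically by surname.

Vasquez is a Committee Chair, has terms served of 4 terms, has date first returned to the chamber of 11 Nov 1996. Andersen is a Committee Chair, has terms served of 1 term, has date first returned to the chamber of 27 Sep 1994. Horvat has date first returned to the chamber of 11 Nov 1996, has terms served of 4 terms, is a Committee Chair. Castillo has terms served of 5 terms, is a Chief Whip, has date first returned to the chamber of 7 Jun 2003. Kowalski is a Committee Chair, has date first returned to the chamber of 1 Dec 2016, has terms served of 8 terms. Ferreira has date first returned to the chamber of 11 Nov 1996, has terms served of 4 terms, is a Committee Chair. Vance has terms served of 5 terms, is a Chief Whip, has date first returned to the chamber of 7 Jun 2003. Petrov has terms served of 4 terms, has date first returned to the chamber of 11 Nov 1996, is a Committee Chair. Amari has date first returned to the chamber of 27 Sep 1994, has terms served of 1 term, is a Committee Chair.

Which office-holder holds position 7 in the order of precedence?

Vasquez

By parliamentary office: Castillo and Vance (Chief Whip); then Kowalski, Ferreira, Horvat, Petrov, Vasquez, Amari and Andersen (Committee Chair).
Castillo and Vance both have terms served 5 terms, so the next rule applies.
Castillo and Vance both have date first returned to the chamber 7 Jun 2003, so the next rule applies.
Among Castillo and Vance, alphabetically by surname: Castillo before Vance.
Among Kowalski, Ferreira, Horvat, Petrov, Vasquez, Amari and Andersen, by terms served (higher first): Kowalski (8 terms) before Ferreira, Horvat, Petrov and Vasquez (4 terms) before Amari and Andersen (1 term).
Ferreira, Horvat, Petrov and Vasquez all have date first returned to the chamber 11 Nov 1996, so the next rule applies.
Among Ferreira, Horvat, Petrov and Vasquez, alphabetically by surname: Ferreira before Horvat before Petrov before Vasquez.
Amari and Andersen both have date first returned to the chamber 27 Sep 1994, so the next rule applies.
Among Amari and Andersen, alphabetically by surname: Amari before Andersen.
Order: Castillo, Vance, Kowalski, Ferreira, Horvat, Petrov, Vasquez, Amari, Andersen.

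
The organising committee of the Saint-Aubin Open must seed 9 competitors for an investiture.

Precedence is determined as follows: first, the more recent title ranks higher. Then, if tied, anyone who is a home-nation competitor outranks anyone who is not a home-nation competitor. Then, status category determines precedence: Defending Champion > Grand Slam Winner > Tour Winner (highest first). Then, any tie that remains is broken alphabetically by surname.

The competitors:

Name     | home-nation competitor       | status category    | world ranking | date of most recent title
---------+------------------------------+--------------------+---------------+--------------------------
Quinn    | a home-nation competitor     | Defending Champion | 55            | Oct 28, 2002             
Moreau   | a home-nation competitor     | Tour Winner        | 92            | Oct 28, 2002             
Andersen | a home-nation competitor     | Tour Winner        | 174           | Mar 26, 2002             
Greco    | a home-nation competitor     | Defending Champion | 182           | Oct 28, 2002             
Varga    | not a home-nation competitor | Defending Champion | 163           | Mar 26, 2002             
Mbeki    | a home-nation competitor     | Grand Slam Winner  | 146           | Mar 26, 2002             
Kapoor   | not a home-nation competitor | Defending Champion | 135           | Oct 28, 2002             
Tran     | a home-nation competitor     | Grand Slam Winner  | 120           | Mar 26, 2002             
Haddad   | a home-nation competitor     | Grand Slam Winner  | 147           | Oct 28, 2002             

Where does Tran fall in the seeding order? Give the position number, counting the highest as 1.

By date of most recent title (later first): Greco, Quinn, Haddad, Moreau and Kapoor (each Oct 28, 2002); then Mbeki, Tran, Andersen and Varga (each Mar 26, 2002).
Among Greco, Quinn, Haddad, Moreau and Kapoor, a home-nation competitor before not a home-nation competitor: Greco, Quinn, Haddad and Moreau (a home-nation competitor) before Kapoor (not a home-nation competitor).
Among Greco, Quinn, Haddad and Moreau, by status category: Greco and Quinn (Defending Champion) before Haddad (Grand Slam Winner) before Moreau (Tour Winner).
Among Greco and Quinn, alphabetically by surname: Greco before Quinn.
Among Mbeki, Tran, Andersen and Varga, a home-nation competitor before not a home-nation competitor: Mbeki, Tran and Andersen (a home-nation competitor) before Varga (not a home-nation competitor).
Among Mbeki, Tran and Andersen, by status category: Mbeki and Tran (Grand Slam Winner) before Andersen (Tour Winner).
Among Mbeki and Tran, alphabetically by surname: Mbeki before Tran.
Order: Greco, Quinn, Haddad, Moreau, Kapoor, Mbeki, Tran, Andersen, Varga. So position 7.

7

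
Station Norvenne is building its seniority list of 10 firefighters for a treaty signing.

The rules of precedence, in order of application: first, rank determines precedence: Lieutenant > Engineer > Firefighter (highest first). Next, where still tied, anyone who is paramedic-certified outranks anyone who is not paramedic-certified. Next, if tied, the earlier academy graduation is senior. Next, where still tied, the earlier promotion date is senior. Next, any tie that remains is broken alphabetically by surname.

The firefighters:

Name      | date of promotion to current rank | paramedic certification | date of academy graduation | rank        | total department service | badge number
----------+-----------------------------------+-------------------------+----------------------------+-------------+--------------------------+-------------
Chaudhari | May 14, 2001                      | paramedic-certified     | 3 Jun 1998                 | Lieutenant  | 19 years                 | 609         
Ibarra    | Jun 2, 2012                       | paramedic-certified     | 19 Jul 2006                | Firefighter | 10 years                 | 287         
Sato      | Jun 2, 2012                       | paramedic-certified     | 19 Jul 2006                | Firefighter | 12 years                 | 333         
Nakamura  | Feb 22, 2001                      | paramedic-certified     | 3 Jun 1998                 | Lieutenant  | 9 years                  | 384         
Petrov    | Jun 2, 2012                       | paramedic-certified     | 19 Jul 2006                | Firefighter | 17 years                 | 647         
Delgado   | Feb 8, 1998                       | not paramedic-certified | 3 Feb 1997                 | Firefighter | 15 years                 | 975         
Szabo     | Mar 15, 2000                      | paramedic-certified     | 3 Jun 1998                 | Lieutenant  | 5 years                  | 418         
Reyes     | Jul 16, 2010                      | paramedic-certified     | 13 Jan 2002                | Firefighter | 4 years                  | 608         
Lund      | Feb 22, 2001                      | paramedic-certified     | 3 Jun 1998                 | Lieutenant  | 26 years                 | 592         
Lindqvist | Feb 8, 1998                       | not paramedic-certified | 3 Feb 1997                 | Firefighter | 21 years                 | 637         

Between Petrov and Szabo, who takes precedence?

Szabo

By rank: Szabo, Lund, Nakamura and Chaudhari (Lieutenant); then Reyes, Ibarra, Petrov, Sato, Delgado and Lindqvist (Firefighter).
Szabo, Lund, Nakamura and Chaudhari are each paramedic-certified, so the next rule applies.
Szabo, Lund, Nakamura and Chaudhari all have date of academy graduation 3 Jun 1998, so the next rule applies.
Among Szabo, Lund, Nakamura and Chaudhari, by date of promotion to current rank (earlier first): Szabo (Mar 15, 2000) before Lund and Nakamura (Feb 22, 2001) before Chaudhari (May 14, 2001).
Among Lund and Nakamura, alphabetically by surname: Lund before Nakamura.
Among Reyes, Ibarra, Petrov, Sato, Delgado and Lindqvist, paramedic-certified before not paramedic-certified: Reyes, Ibarra, Petrov and Sato (paramedic-certified) before Delgado and Lindqvist (not paramedic-certified).
Among Reyes, Ibarra, Petrov and Sato, by date of academy graduation (earlier first): Reyes (13 Jan 2002) before Ibarra, Petrov and Sato (19 Jul 2006).
Ibarra, Petrov and Sato all have date of promotion to current rank Jun 2, 2012, so the next rule applies.
Among Ibarra, Petrov and Sato, alphabetically by surname: Ibarra before Petrov before Sato.
Delgado and Lindqvist both have date of academy graduation 3 Feb 1997, so the next rule applies.
Delgado and Lindqvist both have date of promotion to current rank Feb 8, 1998, so the next rule applies.
Among Delgado and Lindqvist, alphabetically by surname: Delgado before Lindqvist.
So Szabo takes precedence.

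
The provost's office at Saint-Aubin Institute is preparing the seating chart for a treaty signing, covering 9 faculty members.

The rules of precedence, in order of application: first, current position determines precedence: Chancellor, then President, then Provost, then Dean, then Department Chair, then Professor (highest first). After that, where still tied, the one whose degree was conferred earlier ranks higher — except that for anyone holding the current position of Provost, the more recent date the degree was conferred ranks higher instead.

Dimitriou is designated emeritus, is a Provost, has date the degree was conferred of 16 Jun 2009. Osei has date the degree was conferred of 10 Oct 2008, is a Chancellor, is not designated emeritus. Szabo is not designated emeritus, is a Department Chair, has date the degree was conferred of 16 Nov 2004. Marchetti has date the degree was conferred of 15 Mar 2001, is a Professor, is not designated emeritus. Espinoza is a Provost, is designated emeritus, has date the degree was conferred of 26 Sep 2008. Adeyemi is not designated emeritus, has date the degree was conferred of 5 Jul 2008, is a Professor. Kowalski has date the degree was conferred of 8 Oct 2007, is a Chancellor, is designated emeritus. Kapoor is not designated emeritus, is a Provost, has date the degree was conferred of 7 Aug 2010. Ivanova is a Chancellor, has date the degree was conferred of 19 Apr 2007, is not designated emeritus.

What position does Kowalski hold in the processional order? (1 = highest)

By current position: Ivanova, Kowalski and Osei (Chancellor); then Kapoor, Dimitriou and Espinoza (Provost); then Szabo (Department Chair); then Marchetti and Adeyemi (Professor).
Among Ivanova, Kowalski and Osei, by date the degree was conferred (earlier first): Ivanova (19 Apr 2007) before Kowalski (8 Oct 2007) before Osei (10 Oct 2008).
Among Kapoor, Dimitriou and Espinoza, by date the degree was conferred (later first) (reversed rule for this group): Kapoor (7 Aug 2010) before Dimitriou (16 Jun 2009) before Espinoza (26 Sep 2008).
Among Marchetti and Adeyemi, by date the degree was conferred (earlier first): Marchetti (15 Mar 2001) before Adeyemi (5 Jul 2008).
Order: Ivanova, Kowalski, Osei, Kapoor, Dimitriou, Espinoza, Szabo, Marchetti, Adeyemi. So position 2.

2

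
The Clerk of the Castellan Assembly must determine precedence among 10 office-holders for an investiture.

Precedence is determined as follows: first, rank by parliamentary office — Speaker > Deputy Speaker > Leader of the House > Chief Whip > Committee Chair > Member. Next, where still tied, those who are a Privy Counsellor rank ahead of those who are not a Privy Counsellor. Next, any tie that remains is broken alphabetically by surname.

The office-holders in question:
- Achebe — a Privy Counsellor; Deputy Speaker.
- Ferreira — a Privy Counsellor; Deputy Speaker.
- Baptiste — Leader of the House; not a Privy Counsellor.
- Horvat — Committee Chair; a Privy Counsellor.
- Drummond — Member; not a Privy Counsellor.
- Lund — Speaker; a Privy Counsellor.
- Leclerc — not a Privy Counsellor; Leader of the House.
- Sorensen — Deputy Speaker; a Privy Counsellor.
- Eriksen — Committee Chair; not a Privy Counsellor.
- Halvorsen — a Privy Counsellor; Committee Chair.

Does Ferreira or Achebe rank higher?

Achebe

By parliamentary office: Lund (Speaker); then Achebe, Ferreira and Sorensen (Deputy Speaker); then Baptiste and Leclerc (Leader of the House); then Halvorsen, Horvat and Eriksen (Committee Chair); then Drummond (Member).
Achebe, Ferreira and Sorensen are each a Privy Counsellor, so the next rule applies.
Among Achebe, Ferreira and Sorensen, alphabetically by surname: Achebe before Ferreira before Sorensen.
Baptiste and Leclerc are each not a Privy Counsellor, so the next rule applies.
Among Baptiste and Leclerc, alphabetically by surname: Baptiste before Leclerc.
Among Halvorsen, Horvat and Eriksen, a Privy Counsellor before not a Privy Counsellor: Halvorsen and Horvat (a Privy Counsellor) before Eriksen (not a Privy Counsellor).
Among Halvorsen and Horvat, alphabetically by surname: Halvorsen before Horvat.
So Achebe takes precedence.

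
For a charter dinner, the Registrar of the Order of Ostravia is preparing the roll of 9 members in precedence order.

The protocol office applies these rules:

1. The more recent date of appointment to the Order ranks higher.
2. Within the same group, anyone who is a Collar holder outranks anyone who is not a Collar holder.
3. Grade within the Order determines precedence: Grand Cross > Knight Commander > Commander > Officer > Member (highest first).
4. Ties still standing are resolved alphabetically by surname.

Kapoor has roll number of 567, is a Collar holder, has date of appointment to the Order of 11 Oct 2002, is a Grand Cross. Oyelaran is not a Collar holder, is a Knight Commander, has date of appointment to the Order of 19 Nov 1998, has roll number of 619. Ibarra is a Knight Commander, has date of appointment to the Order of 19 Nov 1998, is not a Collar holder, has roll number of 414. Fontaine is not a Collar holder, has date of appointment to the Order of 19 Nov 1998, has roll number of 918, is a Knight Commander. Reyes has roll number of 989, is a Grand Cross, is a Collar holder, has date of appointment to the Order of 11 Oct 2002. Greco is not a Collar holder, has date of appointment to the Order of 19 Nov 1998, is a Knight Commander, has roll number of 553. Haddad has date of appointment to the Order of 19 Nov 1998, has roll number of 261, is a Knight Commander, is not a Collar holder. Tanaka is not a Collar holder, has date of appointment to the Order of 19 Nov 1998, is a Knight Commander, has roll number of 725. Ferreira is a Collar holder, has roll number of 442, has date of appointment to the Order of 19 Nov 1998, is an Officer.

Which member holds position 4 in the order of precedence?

By date of appointment to the Order (later first): Kapoor and Reyes (both 11 Oct 2002); then Ferreira, Fontaine, Greco, Haddad, Ibarra, Oyelaran and Tanaka (each 19 Nov 1998).
Kapoor and Reyes are each a Collar holder, so the next rule applies.
Kapoor and Reyes are each Grand Cross, so the next rule applies.
Among Kapoor and Reyes, alphabetically by surname: Kapoor before Reyes.
Among Ferreira, Fontaine, Greco, Haddad, Ibarra, Oyelaran and Tanaka, a Collar holder before not a Collar holder: Ferreira (a Collar holder) before Fontaine, Greco, Haddad, Ibarra, Oyelaran and Tanaka (not a Collar holder).
Fontaine, Greco, Haddad, Ibarra, Oyelaran and Tanaka are each Knight Commander, so the next rule applies.
Among Fontaine, Greco, Haddad, Ibarra, Oyelaran and Tanaka, alphabetically by surname: Fontaine before Greco before Haddad before Ibarra before Oyelaran before Tanaka.
Order: Kapoor, Reyes, Ferreira, Fontaine, Greco, Haddad, Ibarra, Oyelaran, Tanaka.

Fontaine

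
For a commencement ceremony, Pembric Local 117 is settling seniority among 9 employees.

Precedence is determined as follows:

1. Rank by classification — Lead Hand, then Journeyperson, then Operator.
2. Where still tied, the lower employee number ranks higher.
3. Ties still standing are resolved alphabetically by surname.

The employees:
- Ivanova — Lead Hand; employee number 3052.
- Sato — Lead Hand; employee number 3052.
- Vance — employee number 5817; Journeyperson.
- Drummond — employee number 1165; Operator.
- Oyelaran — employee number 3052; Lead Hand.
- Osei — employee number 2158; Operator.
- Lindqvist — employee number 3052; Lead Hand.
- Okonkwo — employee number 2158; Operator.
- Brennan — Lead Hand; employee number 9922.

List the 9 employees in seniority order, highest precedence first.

By classification: Ivanova, Lindqvist, Oyelaran, Sato and Brennan (Lead Hand); then Vance (Journeyperson); then Drummond, Okonkwo and Osei (Operator).
Among Ivanova, Lindqvist, Oyelaran, Sato and Brennan, by employee number (lower first): Ivanova, Lindqvist, Oyelaran and Sato (3052) before Brennan (9922).
Among Ivanova, Lindqvist, Oyelaran and Sato, alphabetically by surname: Ivanova before Lindqvist before Oyelaran before Sato.
Among Drummond, Okonkwo and Osei, by employee number (lower first): Drummond (1165) before Okonkwo and Osei (2158).
Among Okonkwo and Osei, alphabetically by surname: Okonkwo before Osei.
Full order: Ivanova, Lindqvist, Oyelaran, Sato, Brennan, Vance, Drummond, Okonkwo, Osei.

Ivanova, Lindqvist, Oyelaran, Sato, Brennan, Vance, Drummond, Okonkwo, Osei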